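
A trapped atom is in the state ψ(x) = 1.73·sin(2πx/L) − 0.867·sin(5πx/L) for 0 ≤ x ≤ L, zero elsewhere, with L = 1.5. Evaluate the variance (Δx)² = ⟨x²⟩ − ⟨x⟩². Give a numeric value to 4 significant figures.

Compute ⟨x⟩ and ⟨x²⟩ separately, then (Δx)² = ⟨x²⟩ − ⟨x⟩².
On 0 ≤ x ≤ L (j ≠ l): ∫sin²(jπx/L) dx = L/2, ∫sin(jπx/L)·sin(lπx/L) dx = 0; diagonal moments ∫x·sin²(jπx/L) dx = L²/4, ∫x²·sin²(jπx/L) dx = L³·(1/6 − 1/(4j²π²)); cross terms ∫x·sin(jπx/L)·sin(lπx/L) dx = 0 for j + l even and −4jlL²/(π²(j² − l²)²) for j + l odd, ∫x²·sin(jπx/L)·sin(lπx/L) dx = (−1)^(j+l)·4jlL³/(π²(j² − l²)²); higher powers the same way via product-to-sum and parts.
Normalization: ∫|ψ|² dx = 2.8084.
⟨x⟩ = 0.77209 and ⟨x²⟩ = 0.75944.
(Δx)² = 0.75944 − (0.77209)² = 0.16332.

0.1633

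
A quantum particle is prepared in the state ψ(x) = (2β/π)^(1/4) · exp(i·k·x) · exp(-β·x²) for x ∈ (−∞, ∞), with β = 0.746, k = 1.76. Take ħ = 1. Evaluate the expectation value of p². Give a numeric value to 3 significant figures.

p² ψ = −ħ² d²ψ/dx²; ⟨p²⟩ = −ħ² ∫ ψ*·ψ'' dx.
Gaussian moments: ∫x^(2j)·e^(−2βx²) dx = (2j−1)!!/(4β)^j · √(π/(2β)), odd powers integrate to 0; here √(π/(2β)) = 1.4511. Derivatives: ψ′ = (ik − 2βx)·ψ, ψ″ = ((ik − 2βx)² − 2β)·ψ; the odd-in-x pieces drop out.
⟨p²⟩ = 3.8436.

3.84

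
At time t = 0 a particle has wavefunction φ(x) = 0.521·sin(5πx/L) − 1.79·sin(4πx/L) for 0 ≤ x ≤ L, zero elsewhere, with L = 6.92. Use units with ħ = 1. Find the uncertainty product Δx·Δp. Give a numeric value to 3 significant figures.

Δx = √(⟨x²⟩−⟨x⟩²), Δp = √(⟨p²⟩−⟨p⟩²).
On 0 ≤ x ≤ L (j ≠ l): ∫sin²(jπx/L) dx = L/2, ∫sin(jπx/L)·sin(lπx/L) dx = 0; diagonal moments ∫x·sin²(jπx/L) dx = L²/4, ∫x²·sin²(jπx/L) dx = L³·(1/6 − 1/(4j²π²)); cross terms ∫x·sin(jπx/L)·sin(lπx/L) dx = 0 for j + l even and −4jlL²/(π²(j² − l²)²) for j + l odd, ∫x²·sin(jπx/L)·sin(lπx/L) dx = (−1)^(j+l)·4jlL³/(π²(j² − l²)²); higher powers the same way via product-to-sum and parts. d²/dx² sin(jπx/L) = −(jπ/L)²·sin(jπx/L); on 0 ≤ x ≤ L, ∫sin²(jπx/L) dx = L/2 and ∫sin(jπx/L)·sin(lπx/L) dx = 0 for j ≠ l, so only diagonal terms survive in ∫|φ|² and ∫φ·φ″; ∫φ·φ′ dx = [φ²/2] between the walls = 0.
Normalization: ∫|φ|² dx = 12.025.
⟨x⟩ = 4.2033, ⟨x²⟩ = 20.958 ⇒ Δx = 1.8140.
⟨p⟩ = 0.0000, ⟨p²⟩ = 3.4425 ⇒ Δp = 1.8554.
Δx·Δp = 3.3658.

3.37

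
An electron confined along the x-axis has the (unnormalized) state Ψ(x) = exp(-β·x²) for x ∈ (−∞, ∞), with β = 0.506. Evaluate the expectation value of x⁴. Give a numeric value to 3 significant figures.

0.732

⟨x⁴⟩ = ∫ x⁴·|Ψ|² dx / ∫|Ψ|² dx (integrals over the domain).
Gaussian moments: ∫x^(2j)·e^(−2βx²) dx = (2j−1)!!/(4β)^j · √(π/(2β)), odd powers integrate to 0; here √(π/(2β)) = 1.7619.
State is unnormalized: ∫|Ψ|² dx = 1.7619, and ∫Ψ*·x⁴·Ψ dx = 1.2903, so ⟨x⁴⟩ = 1.2903 / 1.7619.
⟨x⁴⟩ = 0.73232.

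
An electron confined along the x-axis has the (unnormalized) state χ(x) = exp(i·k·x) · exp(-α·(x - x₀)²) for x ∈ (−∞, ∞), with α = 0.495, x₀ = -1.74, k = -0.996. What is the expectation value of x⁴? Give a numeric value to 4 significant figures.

⟨x⁴⟩ = ∫ x⁴·|χ|² dx / ∫|χ|² dx (integrals over the domain).
Gaussian moments (u = x − x₀): ∫u^(2j)·e^(−2αu²) du = (2j−1)!!/(4α)^j · √(π/(2α)), odd powers integrate to 0; here √(π/(2α)) = 1.7814.
State is unnormalized: ∫|χ|² dx = 1.7814, and ∫χ*·x⁴·χ dx = 34.035, so ⟨x⁴⟩ = 34.035 / 1.7814.
⟨x⁴⟩ = 19.106.

19.11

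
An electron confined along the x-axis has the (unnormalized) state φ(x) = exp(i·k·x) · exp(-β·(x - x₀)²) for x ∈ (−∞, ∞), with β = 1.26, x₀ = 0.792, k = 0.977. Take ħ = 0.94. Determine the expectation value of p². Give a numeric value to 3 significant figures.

1.96

p² φ = −ħ² d²φ/dx²; ⟨p²⟩ = −ħ² ∫ φ*·φ'' dx / ∫|φ|² dx.
Gaussian moments (u = x − x₀): ∫u^(2j)·e^(−2βu²) du = (2j−1)!!/(4β)^j · √(π/(2β)), odd powers integrate to 0; here √(π/(2β)) = 1.1165. Derivatives: φ′ = (ik − 2βu)·φ, φ″ = ((ik − 2βu)² − 2β)·φ; the odd-in-u pieces drop out.
State is unnormalized: ∫|φ|² dx = 1.1165, and ∫φ*·(−ħ² φ'') dx = 2.1848, so ⟨p²⟩ = 2.1848 / 1.1165.
⟨p²⟩ = 1.9568.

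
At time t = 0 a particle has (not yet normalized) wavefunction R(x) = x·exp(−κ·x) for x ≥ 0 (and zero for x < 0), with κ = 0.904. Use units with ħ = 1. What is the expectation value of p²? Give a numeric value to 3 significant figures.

0.817

p² R = −ħ² d²R/dx²; ⟨p²⟩ = −ħ² ∫ R*·R'' dx / ∫|R|² dx.
Differentiate x·exp(−κ·x) with the product rule; every integrand then reduces to terms xʲ·e^(−2κx) on [0, ∞), with ∫₀^∞ xʲ·e^(−2κx) dx = j!/(2κ)^(j+1).
State is unnormalized: ∫|R|² dx = 0.33840, and ∫R*·(−ħ² R'') dx = 0.27655, so ⟨p²⟩ = 0.27655 / 0.33840.
⟨p²⟩ = 0.81722.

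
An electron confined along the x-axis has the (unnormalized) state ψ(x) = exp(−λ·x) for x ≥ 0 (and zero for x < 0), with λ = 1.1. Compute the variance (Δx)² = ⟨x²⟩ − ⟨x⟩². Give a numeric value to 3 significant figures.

Compute ⟨x⟩ and ⟨x²⟩ separately, then (Δx)² = ⟨x²⟩ − ⟨x⟩².
Every integrand reduces to terms xʲ·e^(−2λx) on [0, ∞); use ∫₀^∞ xʲ·e^(−2λx) dx = j!/(2λ)^(j+1).
Normalization: ∫|ψ|² dx = 0.45455.
⟨x⟩ = 0.45455 and ⟨x²⟩ = 0.41322.
(Δx)² = 0.41322 − (0.45455)² = 0.20661.

0.207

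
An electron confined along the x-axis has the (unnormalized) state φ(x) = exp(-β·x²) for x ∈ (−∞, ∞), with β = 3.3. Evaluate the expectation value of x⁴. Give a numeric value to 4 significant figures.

⟨x⁴⟩ = ∫ x⁴·|φ|² dx / ∫|φ|² dx (integrals over the domain).
Gaussian moments: ∫x^(2j)·e^(−2βx²) dx = (2j−1)!!/(4β)^j · √(π/(2β)), odd powers integrate to 0; here √(π/(2β)) = 0.68993.
State is unnormalized: ∫|φ|² dx = 0.68993, and ∫φ*·x⁴·φ dx = 0.011879, so ⟨x⁴⟩ = 0.011879 / 0.68993.
⟨x⁴⟩ = 0.017218.

0.01722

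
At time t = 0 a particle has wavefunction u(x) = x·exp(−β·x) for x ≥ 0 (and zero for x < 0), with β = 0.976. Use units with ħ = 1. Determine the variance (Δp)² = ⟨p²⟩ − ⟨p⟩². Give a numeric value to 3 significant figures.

0.953

Compute ⟨p⟩ and ⟨p²⟩ separately; (Δp)² = ⟨p²⟩ − ⟨p⟩².
Differentiate x·exp(−β·x) with the product rule; every integrand then reduces to terms xʲ·e^(−2βx) on [0, ∞), with ∫₀^∞ xʲ·e^(−2βx) dx = j!/(2β)^(j+1).
Normalization: ∫|u|² dx = 0.26890.
⟨p⟩ = 0.0000 and ⟨p²⟩ = 0.95258.
(Δp)² = 0.95258 − (0.0000)² = 0.95258.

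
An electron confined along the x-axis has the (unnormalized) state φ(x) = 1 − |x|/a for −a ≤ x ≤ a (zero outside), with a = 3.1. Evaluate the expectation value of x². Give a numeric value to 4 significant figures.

⟨x²⟩ = ∫ x²·|φ|² dx / ∫|φ|² dx (integrals over the domain).
φ is even, so ∫ over [−a, a] = 2∫₀ᵃ with φ = 1 − x/a there: ∫₀ᵃ (1 − x/a)² dx = a/3, ∫₀ᵃ x²(1 − x/a)² dx = a³/30, ∫₀ᵃ x⁴(1 − x/a)² dx = a⁵/105.
State is unnormalized: ∫|φ|² dx = 2.0667, and ∫φ*·x²·φ dx = 1.9861, so ⟨x²⟩ = 1.9861 / 2.0667.
⟨x²⟩ = 0.96100.

0.9610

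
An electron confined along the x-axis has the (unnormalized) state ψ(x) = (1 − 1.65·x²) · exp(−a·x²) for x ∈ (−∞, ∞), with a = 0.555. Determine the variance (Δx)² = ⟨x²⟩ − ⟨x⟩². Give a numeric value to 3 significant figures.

1.86

Compute ⟨x⟩ and ⟨x²⟩ separately, then (Δx)² = ⟨x²⟩ − ⟨x⟩².
Expand each integrand as polynomial × e^(−2ax²) and use ∫x^(2j)·e^(−2ax²) dx = (2j−1)!!/(4a)^j · √(π/(2a)), odd powers → 0; here √(π/(2a)) = 1.6823.
Normalization: ∫|ψ|² dx = 1.9696.
⟨x⟩ = 0.0000 and ⟨x²⟩ = 1.8571.
(Δx)² = 1.8571 − (0.0000)² = 1.8571.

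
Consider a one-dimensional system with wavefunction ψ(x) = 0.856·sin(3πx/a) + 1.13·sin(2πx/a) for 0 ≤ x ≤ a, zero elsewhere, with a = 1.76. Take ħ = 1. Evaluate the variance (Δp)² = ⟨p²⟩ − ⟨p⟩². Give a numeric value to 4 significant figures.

18.55

Compute ⟨p⟩ and ⟨p²⟩ separately; (Δp)² = ⟨p²⟩ − ⟨p⟩².
d²/dx² sin(jπx/a) = −(jπ/a)²·sin(jπx/a); on 0 ≤ x ≤ a, ∫sin²(jπx/a) dx = a/2 and ∫sin(jπx/a)·sin(lπx/a) dx = 0 for j ≠ l, so only diagonal terms survive in ∫|ψ|² and ∫ψ·ψ″; ∫ψ·ψ′ dx = [ψ²/2] between the walls = 0.
Normalization: ∫|ψ|² dx = 1.7685.
⟨p⟩ = 0.0000 and ⟨p²⟩ = 18.553.
(Δp)² = 18.553 − (0.0000)² = 18.553.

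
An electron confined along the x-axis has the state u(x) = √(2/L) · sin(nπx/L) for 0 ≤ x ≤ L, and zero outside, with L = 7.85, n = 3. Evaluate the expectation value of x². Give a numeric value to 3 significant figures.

20.2

⟨x²⟩ = ∫ x²·|u|² dx (integrals over the domain).
With sin²θ = (1 − cos2θ)/2 on 0 ≤ x ≤ L: ∫sin²(nπx/L) dx = L/2, ∫x·sin²(nπx/L) dx = L²/4, ∫x²·sin²(nπx/L) dx = L³·(1/6 − 1/(4n²π²)); higher powers xᵏ the same way, integrating xᵏ·cos(2nπx/L) by parts.
⟨x²⟩ = 20.194.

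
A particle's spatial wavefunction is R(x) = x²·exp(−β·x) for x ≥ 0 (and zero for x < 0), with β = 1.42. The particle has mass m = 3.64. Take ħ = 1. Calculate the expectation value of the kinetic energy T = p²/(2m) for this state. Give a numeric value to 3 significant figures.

0.0923

T = −(ħ²/2m) d²/dx², so ⟨T⟩ = −(ħ²/2m) ∫ R*·R'' dx / ∫|R|² dx; with m = 3.64.
Differentiate x²·exp(−β·x) with the product rule; every integrand then reduces to terms xʲ·e^(−2βx) on [0, ∞), with ∫₀^∞ xʲ·e^(−2βx) dx = j!/(2β)^(j+1).
State is unnormalized: ∫|R|² dx = 0.12990, and ∫R*·(−ħ²/2m · R'') dx = 0.011993, so ⟨T⟩ = 0.011993 / 0.12990.
⟨T⟩ = 0.092326.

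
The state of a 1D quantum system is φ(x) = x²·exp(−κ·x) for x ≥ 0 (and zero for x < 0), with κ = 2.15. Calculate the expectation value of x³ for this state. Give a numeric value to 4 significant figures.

2.641

⟨x³⟩ = ∫ x³·|φ|² dx / ∫|φ|² dx (integrals over the domain).
Every integrand reduces to terms xʲ·e^(−2κx) on [0, ∞); use ∫₀^∞ xʲ·e^(−2κx) dx = j!/(2κ)^(j+1).
State is unnormalized: ∫|φ|² dx = 0.016326, and ∫φ*·x³·φ dx = 0.043120, so ⟨x³⟩ = 0.043120 / 0.016326.
⟨x³⟩ = 2.6413.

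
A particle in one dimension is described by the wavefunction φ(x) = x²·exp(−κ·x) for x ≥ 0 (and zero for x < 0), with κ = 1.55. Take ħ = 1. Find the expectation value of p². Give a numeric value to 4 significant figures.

0.8008

p² φ = −ħ² d²φ/dx²; ⟨p²⟩ = −ħ² ∫ φ*·φ'' dx / ∫|φ|² dx.
Differentiate x²·exp(−κ·x) with the product rule; every integrand then reduces to terms xʲ·e^(−2κx) on [0, ∞), with ∫₀^∞ xʲ·e^(−2κx) dx = j!/(2κ)^(j+1).
State is unnormalized: ∫|φ|² dx = 0.083831, and ∫φ*·(−ħ² φ'') dx = 0.067134, so ⟨p²⟩ = 0.067134 / 0.083831.
⟨p²⟩ = 0.80083.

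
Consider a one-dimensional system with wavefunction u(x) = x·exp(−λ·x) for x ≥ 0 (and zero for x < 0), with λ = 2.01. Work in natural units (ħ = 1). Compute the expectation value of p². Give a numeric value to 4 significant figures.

p² u = −ħ² d²u/dx²; ⟨p²⟩ = −ħ² ∫ u*·u'' dx / ∫|u|² dx.
Differentiate x·exp(−λ·x) with the product rule; every integrand then reduces to terms xʲ·e^(−2λx) on [0, ∞), with ∫₀^∞ xʲ·e^(−2λx) dx = j!/(2λ)^(j+1).
State is unnormalized: ∫|u|² dx = 0.030786, and ∫u*·(−ħ² u'') dx = 0.12438, so ⟨p²⟩ = 0.12438 / 0.030786.
⟨p²⟩ = 4.0401.

4.040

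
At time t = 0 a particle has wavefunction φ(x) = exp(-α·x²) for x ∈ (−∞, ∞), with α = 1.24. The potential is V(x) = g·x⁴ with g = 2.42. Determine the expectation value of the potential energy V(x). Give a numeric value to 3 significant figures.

0.295

⟨V⟩ = ∫ V(x)·|φ|² dx / ∫|φ|² dx.
Gaussian moments: ∫x^(2j)·e^(−2αx²) dx = (2j−1)!!/(4α)^j · √(π/(2α)), odd powers integrate to 0; here √(π/(2α)) = 1.1255.
State is unnormalized: ∫|φ|² dx = 1.1255, and ∫φ*·V(x)·φ dx = 0.33214, so ⟨V⟩ = 0.33214 / 1.1255.
⟨V⟩ = 0.29510.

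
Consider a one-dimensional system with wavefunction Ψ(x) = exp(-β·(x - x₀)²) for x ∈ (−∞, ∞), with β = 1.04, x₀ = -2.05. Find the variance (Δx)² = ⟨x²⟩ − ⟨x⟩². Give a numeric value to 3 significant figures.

0.240

Compute ⟨x⟩ and ⟨x²⟩ separately, then (Δx)² = ⟨x²⟩ − ⟨x⟩².
Gaussian moments (u = x − x₀): ∫u^(2j)·e^(−2βu²) du = (2j−1)!!/(4β)^j · √(π/(2β)), odd powers integrate to 0; here √(π/(2β)) = 1.2290.
Normalization: ∫|Ψ|² dx = 1.2290.
⟨x⟩ = -2.0500 and ⟨x²⟩ = 4.4429.
(Δx)² = 4.4429 − (-2.0500)² = 0.24038.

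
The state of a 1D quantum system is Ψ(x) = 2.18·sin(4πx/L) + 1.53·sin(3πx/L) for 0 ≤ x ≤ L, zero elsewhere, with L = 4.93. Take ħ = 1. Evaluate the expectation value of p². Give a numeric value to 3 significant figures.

p² Ψ = −ħ² d²Ψ/dx²; ⟨p²⟩ = −ħ² ∫ Ψ*·Ψ'' dx / ∫|Ψ|² dx.
d²/dx² sin(jπx/L) = −(jπ/L)²·sin(jπx/L); on 0 ≤ x ≤ L, ∫sin²(jπx/L) dx = L/2 and ∫sin(jπx/L)·sin(lπx/L) dx = 0 for j ≠ l, so only diagonal terms survive in ∫|Ψ|² and ∫Ψ·Ψ″; ∫Ψ·Ψ′ dx = [Ψ²/2] between the walls = 0.
State is unnormalized: ∫|Ψ|² dx = 17.485, and ∫Ψ*·(−ħ² Ψ'') dx = 97.201, so ⟨p²⟩ = 97.201 / 17.485.
⟨p²⟩ = 5.5591.

5.56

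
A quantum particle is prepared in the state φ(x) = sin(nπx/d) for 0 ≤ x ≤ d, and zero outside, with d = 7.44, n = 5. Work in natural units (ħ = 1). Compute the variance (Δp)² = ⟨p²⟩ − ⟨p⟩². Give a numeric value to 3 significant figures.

4.46

Compute ⟨p⟩ and ⟨p²⟩ separately; (Δp)² = ⟨p²⟩ − ⟨p⟩².
d/dx sin(nπx/d) = (nπ/d)·cos(nπx/d) and d²/dx² sin(nπx/d) = −(nπ/d)²·sin(nπx/d); on 0 ≤ x ≤ d, ∫sin²(nπx/d) dx = d/2 and ∫sin(nπx/d)·cos(nπx/d) dx = 0.
Normalization: ∫|φ|² dx = 3.7200.
⟨p⟩ = 0.0000 and ⟨p²⟩ = 4.4575.
(Δp)² = 4.4575 − (0.0000)² = 4.4575.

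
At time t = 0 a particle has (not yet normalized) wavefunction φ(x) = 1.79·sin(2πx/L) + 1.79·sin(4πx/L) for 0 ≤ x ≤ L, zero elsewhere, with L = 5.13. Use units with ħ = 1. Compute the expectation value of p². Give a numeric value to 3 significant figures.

3.75

p² φ = −ħ² d²φ/dx²; ⟨p²⟩ = −ħ² ∫ φ*·φ'' dx / ∫|φ|² dx.
d²/dx² sin(jπx/L) = −(jπ/L)²·sin(jπx/L); on 0 ≤ x ≤ L, ∫sin²(jπx/L) dx = L/2 and ∫sin(jπx/L)·sin(lπx/L) dx = 0 for j ≠ l, so only diagonal terms survive in ∫|φ|² and ∫φ·φ″; ∫φ·φ′ dx = [φ²/2] between the walls = 0.
State is unnormalized: ∫|φ|² dx = 16.437, and ∫φ*·(−ħ² φ'') dx = 61.644, so ⟨p²⟩ = 61.644 / 16.437.
⟨p²⟩ = 3.7503.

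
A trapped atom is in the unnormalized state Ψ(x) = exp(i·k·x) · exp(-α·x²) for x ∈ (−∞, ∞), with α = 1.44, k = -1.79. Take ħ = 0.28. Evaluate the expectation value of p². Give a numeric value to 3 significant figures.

0.364

p² Ψ = −ħ² d²Ψ/dx²; ⟨p²⟩ = −ħ² ∫ Ψ*·Ψ'' dx / ∫|Ψ|² dx.
Gaussian moments: ∫x^(2j)·e^(−2αx²) dx = (2j−1)!!/(4α)^j · √(π/(2α)), odd powers integrate to 0; here √(π/(2α)) = 1.0444. Derivatives: Ψ′ = (ik − 2αx)·Ψ, Ψ″ = ((ik − 2αx)² − 2α)·Ψ; the odd-in-x pieces drop out.
State is unnormalized: ∫|Ψ|² dx = 1.0444, and ∫Ψ*·(−ħ² Ψ'') dx = 0.38027, so ⟨p²⟩ = 0.38027 / 1.0444.
⟨p²⟩ = 0.36410.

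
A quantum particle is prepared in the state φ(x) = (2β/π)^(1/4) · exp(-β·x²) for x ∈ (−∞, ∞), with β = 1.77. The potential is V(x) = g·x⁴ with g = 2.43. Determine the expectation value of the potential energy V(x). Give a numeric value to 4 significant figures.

⟨V⟩ = ∫ V(x)·|φ|² dx.
Gaussian moments: ∫x^(2j)·e^(−2βx²) dx = (2j−1)!!/(4β)^j · √(π/(2β)), odd powers integrate to 0; here √(π/(2β)) = 0.94205.
⟨V⟩ = 0.14543.

0.1454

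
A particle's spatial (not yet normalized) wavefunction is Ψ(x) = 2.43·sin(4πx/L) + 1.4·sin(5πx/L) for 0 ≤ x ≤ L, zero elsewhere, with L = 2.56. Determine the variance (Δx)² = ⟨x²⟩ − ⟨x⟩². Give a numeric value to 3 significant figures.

0.331

Compute ⟨x⟩ and ⟨x²⟩ separately, then (Δx)² = ⟨x²⟩ − ⟨x⟩².
On 0 ≤ x ≤ L (j ≠ l): ∫sin²(jπx/L) dx = L/2, ∫sin(jπx/L)·sin(lπx/L) dx = 0; diagonal moments ∫x·sin²(jπx/L) dx = L²/4, ∫x²·sin²(jπx/L) dx = L³·(1/6 − 1/(4j²π²)); cross terms ∫x·sin(jπx/L)·sin(lπx/L) dx = 0 for j + l even and −4jlL²/(π²(j² − l²)²) for j + l odd, ∫x²·sin(jπx/L)·sin(lπx/L) dx = (−1)^(j+l)·4jlL³/(π²(j² − l²)²); higher powers the same way via product-to-sum and parts.
Normalization: ∫|Ψ|² dx = 10.067.
⟨x⟩ = 0.83675 and ⟨x²⟩ = 1.0309.
(Δx)² = 1.0309 − (0.83675)² = 0.33078.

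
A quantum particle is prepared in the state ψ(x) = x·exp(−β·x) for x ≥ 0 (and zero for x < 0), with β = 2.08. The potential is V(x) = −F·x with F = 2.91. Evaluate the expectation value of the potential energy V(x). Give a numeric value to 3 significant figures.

-2.10

⟨V⟩ = ∫ V(x)·|ψ|² dx / ∫|ψ|² dx.
Every integrand reduces to terms xʲ·e^(−2βx) on [0, ∞); use ∫₀^∞ xʲ·e^(−2βx) dx = j!/(2β)^(j+1).
State is unnormalized: ∫|ψ|² dx = 0.027781, and ∫ψ*·V(x)·ψ dx = -0.058300, so ⟨V⟩ = -0.058300 / 0.027781.
⟨V⟩ = -2.0986.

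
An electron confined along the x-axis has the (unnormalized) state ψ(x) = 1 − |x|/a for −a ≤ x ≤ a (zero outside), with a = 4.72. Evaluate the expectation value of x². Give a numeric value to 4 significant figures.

⟨x²⟩ = ∫ x²·|ψ|² dx / ∫|ψ|² dx (integrals over the domain).
ψ is even, so ∫ over [−a, a] = 2∫₀ᵃ with ψ = 1 − x/a there: ∫₀ᵃ (1 − x/a)² dx = a/3, ∫₀ᵃ x²(1 − x/a)² dx = a³/30, ∫₀ᵃ x⁴(1 − x/a)² dx = a⁵/105.
State is unnormalized: ∫|ψ|² dx = 3.1467, and ∫ψ*·x²·ψ dx = 7.0103, so ⟨x²⟩ = 7.0103 / 3.1467.
⟨x²⟩ = 2.2278.

2.228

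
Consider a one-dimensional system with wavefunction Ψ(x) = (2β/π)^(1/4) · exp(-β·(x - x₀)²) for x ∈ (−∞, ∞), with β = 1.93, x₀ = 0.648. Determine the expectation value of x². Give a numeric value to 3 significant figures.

0.549

⟨x²⟩ = ∫ x²·|Ψ|² dx (integrals over the domain).
Gaussian moments (u = x − x₀): ∫u^(2j)·e^(−2βu²) du = (2j−1)!!/(4β)^j · √(π/(2β)), odd powers integrate to 0; here √(π/(2β)) = 0.90216.
⟨x²⟩ = 0.54944.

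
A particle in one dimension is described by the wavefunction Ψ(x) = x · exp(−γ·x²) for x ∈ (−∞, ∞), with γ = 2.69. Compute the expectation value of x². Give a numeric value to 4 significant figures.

0.2788

⟨x²⟩ = ∫ x²·|Ψ|² dx / ∫|Ψ|² dx (integrals over the domain).
Expand each integrand as polynomial × e^(−2γx²) and use ∫x^(2j)·e^(−2γx²) dx = (2j−1)!!/(4γ)^j · √(π/(2γ)), odd powers → 0; here √(π/(2γ)) = 0.76416.
State is unnormalized: ∫|Ψ|² dx = 0.071019, and ∫Ψ*·x²·Ψ dx = 0.019801, so ⟨x²⟩ = 0.019801 / 0.071019.
⟨x²⟩ = 0.27881.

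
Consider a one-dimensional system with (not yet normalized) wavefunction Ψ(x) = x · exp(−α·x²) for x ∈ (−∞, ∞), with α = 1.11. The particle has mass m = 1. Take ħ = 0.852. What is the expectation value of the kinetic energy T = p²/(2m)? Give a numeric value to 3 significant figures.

T = −(ħ²/2m) d²/dx², so ⟨T⟩ = −(ħ²/2m) ∫ Ψ*·Ψ'' dx / ∫|Ψ|² dx; with m = 1.
Expand each integrand as polynomial × e^(−2αx²) and use ∫x^(2j)·e^(−2αx²) dx = (2j−1)!!/(4α)^j · √(π/(2α)), odd powers → 0; here √(π/(2α)) = 1.1896. Differentiate with the product rule, d/dx e^(−αx²) = −2αx·e^(−αx²).
State is unnormalized: ∫|Ψ|² dx = 0.26793, and ∫Ψ*·(−ħ²/2m · Ψ'') dx = 0.32382, so ⟨T⟩ = 0.32382 / 0.26793.
⟨T⟩ = 1.2086.

1.21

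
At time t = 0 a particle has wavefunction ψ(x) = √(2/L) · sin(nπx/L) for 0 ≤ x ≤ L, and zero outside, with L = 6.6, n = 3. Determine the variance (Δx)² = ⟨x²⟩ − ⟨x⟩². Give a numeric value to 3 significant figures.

Compute ⟨x⟩ and ⟨x²⟩ separately, then (Δx)² = ⟨x²⟩ − ⟨x⟩².
With sin²θ = (1 − cos2θ)/2 on 0 ≤ x ≤ L: ∫sin²(nπx/L) dx = L/2, ∫x·sin²(nπx/L) dx = L²/4, ∫x²·sin²(nπx/L) dx = L³·(1/6 − 1/(4n²π²)); higher powers xᵏ the same way, integrating xᵏ·cos(2nπx/L) by parts.
⟨x⟩ = 3.3000 and ⟨x²⟩ = 14.275.
(Δx)² = 14.275 − (3.3000)² = 3.3848.

3.38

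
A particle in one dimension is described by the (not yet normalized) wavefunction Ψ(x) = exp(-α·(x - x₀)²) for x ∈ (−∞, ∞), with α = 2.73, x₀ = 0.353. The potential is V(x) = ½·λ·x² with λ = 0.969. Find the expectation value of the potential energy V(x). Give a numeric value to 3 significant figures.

⟨V⟩ = ∫ V(x)·|Ψ|² dx / ∫|Ψ|² dx.
Gaussian moments (u = x − x₀): ∫u^(2j)·e^(−2αu²) du = (2j−1)!!/(4α)^j · √(π/(2α)), odd powers integrate to 0; here √(π/(2α)) = 0.75854.
State is unnormalized: ∫|Ψ|² dx = 0.75854, and ∫Ψ*·V(x)·Ψ dx = 0.079450, so ⟨V⟩ = 0.079450 / 0.75854.
⟨V⟩ = 0.10474.

0.105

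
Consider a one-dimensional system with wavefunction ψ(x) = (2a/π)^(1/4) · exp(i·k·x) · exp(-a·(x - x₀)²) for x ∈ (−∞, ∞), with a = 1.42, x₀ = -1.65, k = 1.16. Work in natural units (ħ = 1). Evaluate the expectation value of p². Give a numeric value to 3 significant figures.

2.77

p² ψ = −ħ² d²ψ/dx²; ⟨p²⟩ = −ħ² ∫ ψ*·ψ'' dx.
Gaussian moments (u = x − x₀): ∫u^(2j)·e^(−2au²) du = (2j−1)!!/(4a)^j · √(π/(2a)), odd powers integrate to 0; here √(π/(2a)) = 1.0518. Derivatives: ψ′ = (ik − 2au)·ψ, ψ″ = ((ik − 2au)² − 2a)·ψ; the odd-in-u pieces drop out.
⟨p²⟩ = 2.7656.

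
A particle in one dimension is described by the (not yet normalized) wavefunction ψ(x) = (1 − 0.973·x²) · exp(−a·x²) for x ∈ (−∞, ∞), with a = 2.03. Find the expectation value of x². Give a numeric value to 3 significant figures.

⟨x²⟩ = ∫ x²·|ψ|² dx / ∫|ψ|² dx (integrals over the domain).
Expand each integrand as polynomial × e^(−2ax²) and use ∫x^(2j)·e^(−2ax²) dx = (2j−1)!!/(4a)^j · √(π/(2a)), odd powers → 0; here √(π/(2a)) = 0.87965.
State is unnormalized: ∫|ψ|² dx = 0.70673, and ∫ψ*·x²·ψ dx = 0.053777, so ⟨x²⟩ = 0.053777 / 0.70673.
⟨x²⟩ = 0.076093.

0.0761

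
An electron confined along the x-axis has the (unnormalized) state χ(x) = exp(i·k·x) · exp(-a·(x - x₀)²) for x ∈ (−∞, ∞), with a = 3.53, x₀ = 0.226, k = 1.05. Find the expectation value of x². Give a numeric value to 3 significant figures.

0.122

⟨x²⟩ = ∫ x²·|χ|² dx / ∫|χ|² dx (integrals over the domain).
Gaussian moments (u = x − x₀): ∫u^(2j)·e^(−2au²) du = (2j−1)!!/(4a)^j · √(π/(2a)), odd powers integrate to 0; here √(π/(2a)) = 0.66707.
State is unnormalized: ∫|χ|² dx = 0.66707, and ∫χ*·x²·χ dx = 0.081314, so ⟨x²⟩ = 0.081314 / 0.66707.
⟨x²⟩ = 0.12190.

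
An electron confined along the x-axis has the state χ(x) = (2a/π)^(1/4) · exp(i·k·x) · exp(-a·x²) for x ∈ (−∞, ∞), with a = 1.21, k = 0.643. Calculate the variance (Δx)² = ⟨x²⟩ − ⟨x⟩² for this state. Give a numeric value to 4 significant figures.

Compute ⟨x⟩ and ⟨x²⟩ separately, then (Δx)² = ⟨x²⟩ − ⟨x⟩².
Gaussian moments: ∫x^(2j)·e^(−2ax²) dx = (2j−1)!!/(4a)^j · √(π/(2a)), odd powers integrate to 0; here √(π/(2a)) = 1.1394.
⟨x⟩ = 0.0000 and ⟨x²⟩ = 0.20661.
(Δx)² = 0.20661 − (0.0000)² = 0.20661.

0.2066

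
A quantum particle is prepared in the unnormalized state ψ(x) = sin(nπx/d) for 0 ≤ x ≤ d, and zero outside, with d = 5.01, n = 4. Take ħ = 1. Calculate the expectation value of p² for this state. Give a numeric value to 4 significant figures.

6.291

p² ψ = −ħ² d²ψ/dx²; ⟨p²⟩ = −ħ² ∫ ψ*·ψ'' dx / ∫|ψ|² dx.
d/dx sin(nπx/d) = (nπ/d)·cos(nπx/d) and d²/dx² sin(nπx/d) = −(nπ/d)²·sin(nπx/d); on 0 ≤ x ≤ d, ∫sin²(nπx/d) dx = d/2 and ∫sin(nπx/d)·cos(nπx/d) dx = 0.
State is unnormalized: ∫|ψ|² dx = 2.5050, and ∫ψ*·(−ħ² ψ'') dx = 15.760, so ⟨p²⟩ = 15.760 / 2.5050.
⟨p²⟩ = 6.2914.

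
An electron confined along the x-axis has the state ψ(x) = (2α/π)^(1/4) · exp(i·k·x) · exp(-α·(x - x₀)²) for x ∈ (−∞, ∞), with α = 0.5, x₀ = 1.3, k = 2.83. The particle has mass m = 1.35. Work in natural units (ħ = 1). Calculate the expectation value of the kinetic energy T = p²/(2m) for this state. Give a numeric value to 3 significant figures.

3.15

T = −(ħ²/2m) d²/dx², so ⟨T⟩ = −(ħ²/2m) ∫ ψ*·ψ'' dx; with m = 1.35.
Gaussian moments (u = x − x₀): ∫u^(2j)·e^(−2αu²) du = (2j−1)!!/(4α)^j · √(π/(2α)), odd powers integrate to 0; here √(π/(2α)) = 1.7725. Derivatives: ψ′ = (ik − 2αu)·ψ, ψ″ = ((ik − 2αu)² − 2α)·ψ; the odd-in-u pieces drop out.
⟨T⟩ = 3.1514.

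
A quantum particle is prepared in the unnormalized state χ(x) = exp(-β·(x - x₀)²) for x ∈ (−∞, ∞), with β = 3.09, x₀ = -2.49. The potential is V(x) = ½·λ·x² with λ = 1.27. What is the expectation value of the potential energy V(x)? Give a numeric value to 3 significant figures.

3.99

⟨V⟩ = ∫ V(x)·|χ|² dx / ∫|χ|² dx.
Gaussian moments (u = x − x₀): ∫u^(2j)·e^(−2βu²) du = (2j−1)!!/(4β)^j · √(π/(2β)), odd powers integrate to 0; here √(π/(2β)) = 0.71299.
State is unnormalized: ∫|χ|² dx = 0.71299, and ∫χ*·V(x)·χ dx = 2.8437, so ⟨V⟩ = 2.8437 / 0.71299.
⟨V⟩ = 3.9884.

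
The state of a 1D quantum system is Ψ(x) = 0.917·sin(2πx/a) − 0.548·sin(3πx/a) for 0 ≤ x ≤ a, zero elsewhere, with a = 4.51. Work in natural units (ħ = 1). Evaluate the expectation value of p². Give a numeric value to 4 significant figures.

p² Ψ = −ħ² d²Ψ/dx²; ⟨p²⟩ = −ħ² ∫ Ψ*·Ψ'' dx / ∫|Ψ|² dx.
d²/dx² sin(jπx/a) = −(jπ/a)²·sin(jπx/a); on 0 ≤ x ≤ a, ∫sin²(jπx/a) dx = a/2 and ∫sin(jπx/a)·sin(lπx/a) dx = 0 for j ≠ l, so only diagonal terms survive in ∫|Ψ|² and ∫Ψ·Ψ″; ∫Ψ·Ψ′ dx = [Ψ²/2] between the walls = 0.
State is unnormalized: ∫|Ψ|² dx = 2.5734, and ∫Ψ*·(−ħ² Ψ'') dx = 6.6377, so ⟨p²⟩ = 6.6377 / 2.5734.
⟨p²⟩ = 2.5794.

2.579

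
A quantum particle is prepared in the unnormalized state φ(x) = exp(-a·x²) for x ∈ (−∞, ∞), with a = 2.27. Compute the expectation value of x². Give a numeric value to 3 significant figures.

⟨x²⟩ = ∫ x²·|φ|² dx / ∫|φ|² dx (integrals over the domain).
Gaussian moments: ∫x^(2j)·e^(−2ax²) dx = (2j−1)!!/(4a)^j · √(π/(2a)), odd powers integrate to 0; here √(π/(2a)) = 0.83185.
State is unnormalized: ∫|φ|² dx = 0.83185, and ∫φ*·x²·φ dx = 0.091614, so ⟨x²⟩ = 0.091614 / 0.83185.
⟨x²⟩ = 0.11013.

0.110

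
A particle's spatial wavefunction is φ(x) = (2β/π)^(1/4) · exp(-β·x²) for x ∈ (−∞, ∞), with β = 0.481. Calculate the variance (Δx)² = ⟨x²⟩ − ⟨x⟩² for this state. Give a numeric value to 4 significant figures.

Compute ⟨x⟩ and ⟨x²⟩ separately, then (Δx)² = ⟨x²⟩ − ⟨x⟩².
Gaussian moments: ∫x^(2j)·e^(−2βx²) dx = (2j−1)!!/(4β)^j · √(π/(2β)), odd powers integrate to 0; here √(π/(2β)) = 1.8071.
⟨x⟩ = 0.0000 and ⟨x²⟩ = 0.51975.
(Δx)² = 0.51975 − (0.0000)² = 0.51975.

0.5198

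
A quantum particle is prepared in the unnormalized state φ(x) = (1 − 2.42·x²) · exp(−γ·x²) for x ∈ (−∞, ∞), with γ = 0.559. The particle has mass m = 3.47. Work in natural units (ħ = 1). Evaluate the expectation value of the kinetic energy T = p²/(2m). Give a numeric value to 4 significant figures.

0.3896

T = −(ħ²/2m) d²/dx², so ⟨T⟩ = −(ħ²/2m) ∫ φ*·φ'' dx / ∫|φ|² dx; with m = 3.47.
Expand each integrand as polynomial × e^(−2γx²) and use ∫x^(2j)·e^(−2γx²) dx = (2j−1)!!/(4γ)^j · √(π/(2γ)), odd powers → 0; here √(π/(2γ)) = 1.6763. Differentiate with the product rule, d/dx e^(−γx²) = −2γx·e^(−γx²).
State is unnormalized: ∫|φ|² dx = 3.9384, and ∫φ*·(−ħ²/2m · φ'') dx = 1.5344, so ⟨T⟩ = 1.5344 / 3.9384.
⟨T⟩ = 0.38960.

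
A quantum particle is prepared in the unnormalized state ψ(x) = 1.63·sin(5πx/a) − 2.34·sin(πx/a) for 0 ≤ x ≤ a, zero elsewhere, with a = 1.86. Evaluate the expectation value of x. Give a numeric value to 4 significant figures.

⟨x⟩ = ∫ x·|ψ|² dx / ∫|ψ|² dx (integrals over the domain).
On 0 ≤ x ≤ a (j ≠ l): ∫sin²(jπx/a) dx = a/2, ∫sin(jπx/a)·sin(lπx/a) dx = 0; diagonal moments ∫x·sin²(jπx/a) dx = a²/4, ∫x²·sin²(jπx/a) dx = a³·(1/6 − 1/(4j²π²)); cross terms ∫x·sin(jπx/a)·sin(lπx/a) dx = 0 for j + l even and −4jla²/(π²(j² − l²)²) for j + l odd, ∫x²·sin(jπx/a)·sin(lπx/a) dx = (−1)^(j+l)·4jla³/(π²(j² − l²)²); higher powers the same way via product-to-sum and parts.
State is unnormalized: ∫|ψ|² dx = 7.5632, and ∫ψ*·x·ψ dx = 7.0338, so ⟨x⟩ = 7.0338 / 7.5632.
⟨x⟩ = 0.93000.

0.9300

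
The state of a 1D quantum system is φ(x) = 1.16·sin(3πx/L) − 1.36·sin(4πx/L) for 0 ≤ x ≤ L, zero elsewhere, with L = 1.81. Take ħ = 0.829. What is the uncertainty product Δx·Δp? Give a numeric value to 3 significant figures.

Δx = √(⟨x²⟩−⟨x⟩²), Δp = √(⟨p²⟩−⟨p⟩²).
On 0 ≤ x ≤ L (j ≠ l): ∫sin²(jπx/L) dx = L/2, ∫sin(jπx/L)·sin(lπx/L) dx = 0; diagonal moments ∫x·sin²(jπx/L) dx = L²/4, ∫x²·sin²(jπx/L) dx = L³·(1/6 − 1/(4j²π²)); cross terms ∫x·sin(jπx/L)·sin(lπx/L) dx = 0 for j + l even and −4jlL²/(π²(j² − l²)²) for j + l odd, ∫x²·sin(jπx/L)·sin(lπx/L) dx = (−1)^(j+l)·4jlL³/(π²(j² − l²)²); higher powers the same way via product-to-sum and parts. d²/dx² sin(jπx/L) = −(jπ/L)²·sin(jπx/L); on 0 ≤ x ≤ L, ∫sin²(jπx/L) dx = L/2 and ∫sin(jπx/L)·sin(lπx/L) dx = 0 for j ≠ l, so only diagonal terms survive in ∫|φ|² and ∫φ·φ″; ∫φ·φ′ dx = [φ²/2] between the walls = 0.
Normalization: ∫|φ|² dx = 2.8917.
⟨x⟩ = 1.2598, ⟨x²⟩ = 1.7204 ⇒ Δx = 0.36518.
⟨p⟩ = 0.0000, ⟨p²⟩ = 27.023 ⇒ Δp = 5.1984.
Δx·Δp = 1.8983.

1.90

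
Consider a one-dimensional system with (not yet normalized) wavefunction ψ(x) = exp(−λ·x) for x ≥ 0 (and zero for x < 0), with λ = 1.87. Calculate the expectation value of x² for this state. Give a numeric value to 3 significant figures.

⟨x²⟩ = ∫ x²·|ψ|² dx / ∫|ψ|² dx (integrals over the domain).
Every integrand reduces to terms xʲ·e^(−2λx) on [0, ∞); use ∫₀^∞ xʲ·e^(−2λx) dx = j!/(2λ)^(j+1).
State is unnormalized: ∫|ψ|² dx = 0.26738, and ∫ψ*·x²·ψ dx = 0.038231, so ⟨x²⟩ = 0.038231 / 0.26738.
⟨x²⟩ = 0.14298.

0.143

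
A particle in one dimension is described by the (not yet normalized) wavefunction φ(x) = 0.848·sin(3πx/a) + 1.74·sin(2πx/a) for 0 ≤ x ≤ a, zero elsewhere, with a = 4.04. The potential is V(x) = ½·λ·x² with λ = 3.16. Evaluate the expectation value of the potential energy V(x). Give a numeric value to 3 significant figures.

4.35

⟨V⟩ = ∫ V(x)·|φ|² dx / ∫|φ|² dx.
On 0 ≤ x ≤ a (j ≠ l): ∫sin²(jπx/a) dx = a/2, ∫sin(jπx/a)·sin(lπx/a) dx = 0; diagonal moments ∫x·sin²(jπx/a) dx = a²/4, ∫x²·sin²(jπx/a) dx = a³·(1/6 − 1/(4j²π²)); cross terms ∫x·sin(jπx/a)·sin(lπx/a) dx = 0 for j + l even and −4jla²/(π²(j² − l²)²) for j + l odd, ∫x²·sin(jπx/a)·sin(lπx/a) dx = (−1)^(j+l)·4jla³/(π²(j² − l²)²); higher powers the same way via product-to-sum and parts.
State is unnormalized: ∫|φ|² dx = 7.5683, and ∫φ*·V(x)·φ dx = 32.944, so ⟨V⟩ = 32.944 / 7.5683.
⟨V⟩ = 4.3529.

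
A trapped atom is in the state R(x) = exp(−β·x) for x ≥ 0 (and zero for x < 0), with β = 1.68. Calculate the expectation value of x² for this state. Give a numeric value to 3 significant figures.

0.177

⟨x²⟩ = ∫ x²·|R|² dx / ∫|R|² dx (integrals over the domain).
Every integrand reduces to terms xʲ·e^(−2βx) on [0, ∞); use ∫₀^∞ xʲ·e^(−2βx) dx = j!/(2β)^(j+1).
State is unnormalized: ∫|R|² dx = 0.29762, and ∫R*·x²·R dx = 0.052724, so ⟨x²⟩ = 0.052724 / 0.29762.
⟨x²⟩ = 0.17715.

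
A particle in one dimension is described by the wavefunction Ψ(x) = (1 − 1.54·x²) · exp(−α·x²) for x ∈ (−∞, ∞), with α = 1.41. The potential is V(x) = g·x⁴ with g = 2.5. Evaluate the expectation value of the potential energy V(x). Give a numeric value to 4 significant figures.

0.3059

⟨V⟩ = ∫ V(x)·|Ψ|² dx / ∫|Ψ|² dx.
Expand each integrand as polynomial × e^(−2αx²) and use ∫x^(2j)·e^(−2αx²) dx = (2j−1)!!/(4α)^j · √(π/(2α)), odd powers → 0; here √(π/(2α)) = 1.0555.
State is unnormalized: ∫|Ψ|² dx = 0.71516, and ∫Ψ*·V(x)·Ψ dx = 0.21874, so ⟨V⟩ = 0.21874 / 0.71516.
⟨V⟩ = 0.30586.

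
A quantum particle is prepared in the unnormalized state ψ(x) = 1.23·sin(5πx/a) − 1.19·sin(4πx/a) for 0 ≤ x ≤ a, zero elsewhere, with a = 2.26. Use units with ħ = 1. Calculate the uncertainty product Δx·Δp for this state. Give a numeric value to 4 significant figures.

2.882

Δx = √(⟨x²⟩−⟨x⟩²), Δp = √(⟨p²⟩−⟨p⟩²).
On 0 ≤ x ≤ a (j ≠ l): ∫sin²(jπx/a) dx = a/2, ∫sin(jπx/a)·sin(lπx/a) dx = 0; diagonal moments ∫x·sin²(jπx/a) dx = a²/4, ∫x²·sin²(jπx/a) dx = a³·(1/6 − 1/(4j²π²)); cross terms ∫x·sin(jπx/a)·sin(lπx/a) dx = 0 for j + l even and −4jla²/(π²(j² − l²)²) for j + l odd, ∫x²·sin(jπx/a)·sin(lπx/a) dx = (−1)^(j+l)·4jla³/(π²(j² − l²)²); higher powers the same way via product-to-sum and parts. d²/dx² sin(jπx/a) = −(jπ/a)²·sin(jπx/a); on 0 ≤ x ≤ a, ∫sin²(jπx/a) dx = a/2 and ∫sin(jπx/a)·sin(lπx/a) dx = 0 for j ≠ l, so only diagonal terms survive in ∫|ψ|² and ∫ψ·ψ″; ∫ψ·ψ′ dx = [ψ²/2] between the walls = 0.
Normalization: ∫|ψ|² dx = 3.3098.
⟨x⟩ = 1.5821, ⟨x²⟩ = 2.7110 ⇒ Δx = 0.45618.
⟨p⟩ = 0.0000, ⟨p²⟩ = 39.900 ⇒ Δp = 6.3167.
Δx·Δp = 2.8815.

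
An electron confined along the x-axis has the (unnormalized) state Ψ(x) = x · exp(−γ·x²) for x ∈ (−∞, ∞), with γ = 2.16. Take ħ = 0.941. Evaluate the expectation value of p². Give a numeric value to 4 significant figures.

p² Ψ = −ħ² d²Ψ/dx²; ⟨p²⟩ = −ħ² ∫ Ψ*·Ψ'' dx / ∫|Ψ|² dx.
Expand each integrand as polynomial × e^(−2γx²) and use ∫x^(2j)·e^(−2γx²) dx = (2j−1)!!/(4γ)^j · √(π/(2γ)), odd powers → 0; here √(π/(2γ)) = 0.85277. Differentiate with the product rule, d/dx e^(−γx²) = −2γx·e^(−γx²).
State is unnormalized: ∫|Ψ|² dx = 0.098700, and ∫Ψ*·(−ħ² Ψ'') dx = 0.56634, so ⟨p²⟩ = 0.56634 / 0.098700.
⟨p²⟩ = 5.7379.

5.738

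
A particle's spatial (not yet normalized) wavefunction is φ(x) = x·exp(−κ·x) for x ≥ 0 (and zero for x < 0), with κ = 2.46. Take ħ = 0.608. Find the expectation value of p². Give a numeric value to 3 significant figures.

p² φ = −ħ² d²φ/dx²; ⟨p²⟩ = −ħ² ∫ φ*·φ'' dx / ∫|φ|² dx.
Differentiate x·exp(−κ·x) with the product rule; every integrand then reduces to terms xʲ·e^(−2κx) on [0, ∞), with ∫₀^∞ xʲ·e^(−2κx) dx = j!/(2κ)^(j+1).
State is unnormalized: ∫|φ|² dx = 0.016793, and ∫φ*·(−ħ² φ'') dx = 0.037567, so ⟨p²⟩ = 0.037567 / 0.016793.
⟨p²⟩ = 2.2371.

2.24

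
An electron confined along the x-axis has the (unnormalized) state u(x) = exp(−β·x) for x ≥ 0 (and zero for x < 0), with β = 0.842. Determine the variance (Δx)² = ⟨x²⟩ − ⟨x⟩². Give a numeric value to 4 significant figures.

0.3526

Compute ⟨x⟩ and ⟨x²⟩ separately, then (Δx)² = ⟨x²⟩ − ⟨x⟩².
Every integrand reduces to terms xʲ·e^(−2βx) on [0, ∞); use ∫₀^∞ xʲ·e^(−2βx) dx = j!/(2β)^(j+1).
Normalization: ∫|u|² dx = 0.59382.
⟨x⟩ = 0.59382 and ⟨x²⟩ = 0.70525.
(Δx)² = 0.70525 − (0.59382)² = 0.35263.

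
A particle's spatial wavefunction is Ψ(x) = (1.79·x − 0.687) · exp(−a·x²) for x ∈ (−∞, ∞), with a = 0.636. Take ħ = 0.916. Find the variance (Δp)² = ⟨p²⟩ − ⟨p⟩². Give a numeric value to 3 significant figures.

1.31

Compute ⟨p⟩ and ⟨p²⟩ separately; (Δp)² = ⟨p²⟩ − ⟨p⟩².
Expand each integrand as polynomial × e^(−2ax²) and use ∫x^(2j)·e^(−2ax²) dx = (2j−1)!!/(4a)^j · √(π/(2a)), odd powers → 0; here √(π/(2a)) = 1.5716. Differentiate with the product rule, d/dx e^(−ax²) = −2ax·e^(−ax²).
Normalization: ∫|Ψ|² dx = 2.7211.
⟨p⟩ = 0.0000 and ⟨p²⟩ = 1.3100.
(Δp)² = 1.3100 − (0.0000)² = 1.3100.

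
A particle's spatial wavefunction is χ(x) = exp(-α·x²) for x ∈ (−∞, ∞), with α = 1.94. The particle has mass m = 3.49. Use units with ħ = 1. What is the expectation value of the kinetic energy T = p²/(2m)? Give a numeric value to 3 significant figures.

0.278

T = −(ħ²/2m) d²/dx², so ⟨T⟩ = −(ħ²/2m) ∫ χ*·χ'' dx / ∫|χ|² dx; with m = 3.49.
Gaussian moments: ∫x^(2j)·e^(−2αx²) dx = (2j−1)!!/(4α)^j · √(π/(2α)), odd powers integrate to 0; here √(π/(2α)) = 0.89983. Derivatives: d/dx e^(−αx²) = −2αx·e^(−αx²), d²/dx² e^(−αx²) = (4α²x² − 2α)·e^(−αx²).
State is unnormalized: ∫|χ|² dx = 0.89983, and ∫χ*·(−ħ²/2m · χ'') dx = 0.25010, so ⟨T⟩ = 0.25010 / 0.89983.
⟨T⟩ = 0.27794.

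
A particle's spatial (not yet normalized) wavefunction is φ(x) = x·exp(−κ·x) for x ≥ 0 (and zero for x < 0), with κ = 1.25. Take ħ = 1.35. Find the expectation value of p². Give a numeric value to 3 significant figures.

2.85

p² φ = −ħ² d²φ/dx²; ⟨p²⟩ = −ħ² ∫ φ*·φ'' dx / ∫|φ|² dx.
Differentiate x·exp(−κ·x) with the product rule; every integrand then reduces to terms xʲ·e^(−2κx) on [0, ∞), with ∫₀^∞ xʲ·e^(−2κx) dx = j!/(2κ)^(j+1).
State is unnormalized: ∫|φ|² dx = 0.12800, and ∫φ*·(−ħ² φ'') dx = 0.36450, so ⟨p²⟩ = 0.36450 / 0.12800.
⟨p²⟩ = 2.8477.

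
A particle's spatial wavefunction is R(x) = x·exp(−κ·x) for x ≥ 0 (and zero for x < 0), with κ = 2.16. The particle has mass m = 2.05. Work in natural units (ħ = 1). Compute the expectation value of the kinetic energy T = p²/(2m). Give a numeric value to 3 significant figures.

T = −(ħ²/2m) d²/dx², so ⟨T⟩ = −(ħ²/2m) ∫ R*·R'' dx / ∫|R|² dx; with m = 2.05.
Differentiate x·exp(−κ·x) with the product rule; every integrand then reduces to terms xʲ·e^(−2κx) on [0, ∞), with ∫₀^∞ xʲ·e^(−2κx) dx = j!/(2κ)^(j+1).
State is unnormalized: ∫|R|² dx = 0.024807, and ∫R*·(−ħ²/2m · R'') dx = 0.028229, so ⟨T⟩ = 0.028229 / 0.024807.
⟨T⟩ = 1.1380.

1.14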